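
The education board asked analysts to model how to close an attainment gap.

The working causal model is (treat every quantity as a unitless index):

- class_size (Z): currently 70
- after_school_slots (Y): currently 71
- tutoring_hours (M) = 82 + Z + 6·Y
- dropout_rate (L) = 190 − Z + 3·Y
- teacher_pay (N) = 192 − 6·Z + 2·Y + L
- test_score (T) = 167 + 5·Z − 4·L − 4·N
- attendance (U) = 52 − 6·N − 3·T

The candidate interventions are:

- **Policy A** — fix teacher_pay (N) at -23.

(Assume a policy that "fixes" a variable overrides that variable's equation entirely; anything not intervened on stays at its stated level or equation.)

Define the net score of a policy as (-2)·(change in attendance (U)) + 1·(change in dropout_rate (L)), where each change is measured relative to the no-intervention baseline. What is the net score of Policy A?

Baseline:
  Z = 70
  Y = 71
  L = 190 − 70 + 3·71 = 333
  N = 192 − 6·70 + 2·71 + 333 = 247
  T = 167 + 5·70 − 4·333 − 4·247 = -1803
  U = 52 − 6·247 − 3·(-1803) = 3979
Policy A (N := -23):
  Z = 70
  Y = 71
  L = 190 − 70 + 3·71 = 333
  N = -23
  T = 167 + 5·70 − 4·333 − 4·(-23) = -723
  U = 52 − 6·(-23) − 3·(-723) = 2359
ΔU = 2359 − 3979 = -1620; ΔL = 333 − 333 = 0
Score = (-2)·(-1620) + 1·0 = 3240

3240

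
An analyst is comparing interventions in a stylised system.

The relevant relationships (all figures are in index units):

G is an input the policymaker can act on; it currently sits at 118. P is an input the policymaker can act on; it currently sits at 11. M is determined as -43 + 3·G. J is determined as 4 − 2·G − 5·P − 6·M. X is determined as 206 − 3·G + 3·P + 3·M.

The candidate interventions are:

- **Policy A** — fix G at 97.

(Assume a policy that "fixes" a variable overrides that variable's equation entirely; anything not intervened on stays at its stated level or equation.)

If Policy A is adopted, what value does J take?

-1733

Policy A (G := 97):
  G = 97
  P = 11
  M = -43 + 3·97 = 248
  J = 4 − 2·97 − 5·11 − 6·248 = -1733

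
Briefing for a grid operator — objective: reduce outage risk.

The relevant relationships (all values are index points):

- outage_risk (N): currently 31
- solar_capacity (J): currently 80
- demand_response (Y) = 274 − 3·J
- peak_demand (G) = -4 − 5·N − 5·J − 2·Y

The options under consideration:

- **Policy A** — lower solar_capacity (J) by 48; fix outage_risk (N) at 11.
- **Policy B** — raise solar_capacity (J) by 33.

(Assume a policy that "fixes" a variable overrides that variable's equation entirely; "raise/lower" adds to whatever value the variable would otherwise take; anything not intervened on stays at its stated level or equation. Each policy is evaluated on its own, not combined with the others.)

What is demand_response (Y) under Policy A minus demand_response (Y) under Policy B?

243

Policy A (J − 48, N := 11):
  J = 80 − 48 = 32
  Y = 274 − 3·32 = 178
Policy B (J + 33):
  J = 80 + 33 = 113
  Y = 274 − 3·113 = -65
Y: 178 − (-65) = 243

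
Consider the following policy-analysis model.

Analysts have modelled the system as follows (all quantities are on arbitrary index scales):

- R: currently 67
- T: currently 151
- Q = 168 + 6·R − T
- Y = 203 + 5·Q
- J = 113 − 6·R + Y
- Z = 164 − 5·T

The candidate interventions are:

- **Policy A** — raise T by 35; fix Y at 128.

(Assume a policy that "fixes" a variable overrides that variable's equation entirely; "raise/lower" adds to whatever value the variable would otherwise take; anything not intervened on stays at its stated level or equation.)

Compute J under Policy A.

Policy A (T + 35, Y := 128):
  R = 67
  T = 151 + 35 = 186
  Q = 168 + 6·67 − 186 = 384
  Y = 128
  J = 113 − 6·67 + 128 = -161

-161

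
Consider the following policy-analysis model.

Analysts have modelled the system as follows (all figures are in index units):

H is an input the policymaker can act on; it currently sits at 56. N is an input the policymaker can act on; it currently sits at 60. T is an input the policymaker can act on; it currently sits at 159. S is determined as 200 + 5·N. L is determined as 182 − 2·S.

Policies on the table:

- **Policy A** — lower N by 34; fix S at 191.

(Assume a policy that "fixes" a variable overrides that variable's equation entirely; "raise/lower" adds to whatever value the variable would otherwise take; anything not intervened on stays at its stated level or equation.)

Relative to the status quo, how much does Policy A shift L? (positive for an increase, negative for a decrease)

618

Baseline:
  N = 60
  S = 200 + 5·60 = 500
  L = 182 − 2·500 = -818
Policy A (N − 34, S := 191):
  N = 60 − 34 = 26
  S = 191
  L = 182 − 2·191 = -200
Change in L: -200 − (-818) = 618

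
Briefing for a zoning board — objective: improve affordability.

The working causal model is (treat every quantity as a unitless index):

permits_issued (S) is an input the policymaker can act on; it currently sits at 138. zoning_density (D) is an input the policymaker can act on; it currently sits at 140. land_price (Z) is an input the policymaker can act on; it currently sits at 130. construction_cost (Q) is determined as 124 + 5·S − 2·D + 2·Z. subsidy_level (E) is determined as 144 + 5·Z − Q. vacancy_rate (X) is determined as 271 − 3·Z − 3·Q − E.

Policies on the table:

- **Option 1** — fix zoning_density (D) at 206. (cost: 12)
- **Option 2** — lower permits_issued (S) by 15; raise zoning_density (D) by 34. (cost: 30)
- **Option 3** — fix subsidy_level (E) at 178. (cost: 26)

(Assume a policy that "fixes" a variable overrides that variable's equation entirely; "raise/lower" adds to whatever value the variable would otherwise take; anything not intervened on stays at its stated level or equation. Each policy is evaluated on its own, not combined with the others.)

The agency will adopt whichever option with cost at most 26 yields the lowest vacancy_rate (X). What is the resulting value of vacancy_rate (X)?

-2679

Option 1 (D := 206):
  S = 138
  D = 206
  Z = 130
  Q = 124 + 5·138 − 2·206 + 2·130 = 662
  E = 144 + 5·130 − 662 = 132
  X = 271 − 3·130 − 3·662 − 132 = -2237
Option 3 (E := 178):
  S = 138
  D = 140
  Z = 130
  Q = 124 + 5·138 − 2·140 + 2·130 = 794
  E = 178
  X = 271 − 3·130 − 3·794 − 178 = -2679
Comparing — Option 1: X=-2237, Option 3: X=-2679. Lowest is -2679 (Option 3).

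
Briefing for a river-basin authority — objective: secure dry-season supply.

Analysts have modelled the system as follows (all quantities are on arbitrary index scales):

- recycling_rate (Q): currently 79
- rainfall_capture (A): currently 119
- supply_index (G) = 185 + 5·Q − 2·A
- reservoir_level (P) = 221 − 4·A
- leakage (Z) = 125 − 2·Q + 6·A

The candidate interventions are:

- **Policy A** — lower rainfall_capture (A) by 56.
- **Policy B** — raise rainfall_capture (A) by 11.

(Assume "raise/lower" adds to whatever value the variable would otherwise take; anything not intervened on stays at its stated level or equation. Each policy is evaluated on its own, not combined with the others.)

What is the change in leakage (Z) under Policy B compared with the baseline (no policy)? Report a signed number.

66

Baseline:
  Q = 79
  A = 119
  Z = 125 − 2·79 + 6·119 = 681
Policy B (A + 11):
  Q = 79
  A = 119 + 11 = 130
  Z = 125 − 2·79 + 6·130 = 747
Change in Z: 747 − 681 = 66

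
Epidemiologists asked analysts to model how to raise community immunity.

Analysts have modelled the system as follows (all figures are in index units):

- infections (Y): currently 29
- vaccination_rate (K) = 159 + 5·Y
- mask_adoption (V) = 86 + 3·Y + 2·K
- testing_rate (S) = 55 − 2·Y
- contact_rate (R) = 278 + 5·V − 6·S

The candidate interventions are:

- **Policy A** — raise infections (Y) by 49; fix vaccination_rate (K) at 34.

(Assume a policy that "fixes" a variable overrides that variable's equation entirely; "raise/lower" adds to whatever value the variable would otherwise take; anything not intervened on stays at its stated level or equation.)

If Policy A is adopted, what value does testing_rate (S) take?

-101

Policy A (Y + 49, K := 34):
  Y = 29 + 49 = 78
  S = 55 − 2·78 = -101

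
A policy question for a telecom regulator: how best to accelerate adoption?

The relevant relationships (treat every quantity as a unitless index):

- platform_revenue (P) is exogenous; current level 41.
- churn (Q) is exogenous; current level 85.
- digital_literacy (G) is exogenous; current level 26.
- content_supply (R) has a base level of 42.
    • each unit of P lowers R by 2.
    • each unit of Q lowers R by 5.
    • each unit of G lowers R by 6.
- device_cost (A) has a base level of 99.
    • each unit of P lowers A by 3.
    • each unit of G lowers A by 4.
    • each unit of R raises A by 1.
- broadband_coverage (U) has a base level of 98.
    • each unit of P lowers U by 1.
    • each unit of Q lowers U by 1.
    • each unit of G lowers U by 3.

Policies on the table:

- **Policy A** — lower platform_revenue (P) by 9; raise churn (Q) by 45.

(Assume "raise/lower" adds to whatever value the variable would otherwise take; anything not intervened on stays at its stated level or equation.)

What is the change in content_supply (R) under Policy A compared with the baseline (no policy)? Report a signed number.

Baseline:
  P = 41
  Q = 85
  G = 26
  R = 42 − 2·41 − 5·85 − 6·26 = -621
Policy A (P − 9, Q + 45):
  P = 41 − 9 = 32
  Q = 85 + 45 = 130
  G = 26
  R = 42 − 2·32 − 5·130 − 6·26 = -828
Change in R: -828 − (-621) = -207

-207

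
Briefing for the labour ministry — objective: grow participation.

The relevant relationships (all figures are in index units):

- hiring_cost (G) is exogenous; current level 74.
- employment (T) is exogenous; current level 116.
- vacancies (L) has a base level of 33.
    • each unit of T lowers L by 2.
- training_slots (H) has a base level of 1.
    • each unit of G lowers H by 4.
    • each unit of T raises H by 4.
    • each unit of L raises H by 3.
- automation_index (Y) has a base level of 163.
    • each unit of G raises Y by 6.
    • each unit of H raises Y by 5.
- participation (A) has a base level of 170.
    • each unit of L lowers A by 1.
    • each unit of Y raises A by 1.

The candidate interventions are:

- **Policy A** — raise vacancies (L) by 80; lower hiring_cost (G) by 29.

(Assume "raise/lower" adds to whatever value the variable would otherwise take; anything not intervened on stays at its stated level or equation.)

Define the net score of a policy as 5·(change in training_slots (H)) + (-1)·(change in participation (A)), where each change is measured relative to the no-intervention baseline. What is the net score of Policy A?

254

Baseline:
  G = 74
  T = 116
  L = 33 − 2·116 = -199
  H = 1 − 4·74 + 4·116 + 3·(-199) = -428
  Y = 163 + 6·74 + 5·(-428) = -1533
  A = 170 − (-199) + (-1533) = -1164
Policy A (L + 80, G − 29):
  G = 74 − 29 = 45
  T = 116
  L = 33 − 2·116 (+80 from intervention) = -119
  H = 1 − 4·45 + 4·116 + 3·(-119) = -72
  Y = 163 + 6·45 + 5·(-72) = 73
  A = 170 − (-119) + 73 = 362
ΔH = -72 − (-428) = 356; ΔA = 362 − (-1164) = 1526
Score = 5·356 + (-1)·1526 = 254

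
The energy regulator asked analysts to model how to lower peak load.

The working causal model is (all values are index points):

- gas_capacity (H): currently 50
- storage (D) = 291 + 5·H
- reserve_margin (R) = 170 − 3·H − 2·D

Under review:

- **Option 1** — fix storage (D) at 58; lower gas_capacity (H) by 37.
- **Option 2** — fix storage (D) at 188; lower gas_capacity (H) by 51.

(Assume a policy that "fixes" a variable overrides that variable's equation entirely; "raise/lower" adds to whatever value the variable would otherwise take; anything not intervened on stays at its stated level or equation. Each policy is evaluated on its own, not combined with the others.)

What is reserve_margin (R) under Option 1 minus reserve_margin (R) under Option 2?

218

Option 1 (D := 58, H − 37):
  H = 50 − 37 = 13
  D = 58
  R = 170 − 3·13 − 2·58 = 15
Option 2 (D := 188, H − 51):
  H = 50 − 51 = -1
  D = 188
  R = 170 − 3·(-1) − 2·188 = -203
R: 15 − (-203) = 218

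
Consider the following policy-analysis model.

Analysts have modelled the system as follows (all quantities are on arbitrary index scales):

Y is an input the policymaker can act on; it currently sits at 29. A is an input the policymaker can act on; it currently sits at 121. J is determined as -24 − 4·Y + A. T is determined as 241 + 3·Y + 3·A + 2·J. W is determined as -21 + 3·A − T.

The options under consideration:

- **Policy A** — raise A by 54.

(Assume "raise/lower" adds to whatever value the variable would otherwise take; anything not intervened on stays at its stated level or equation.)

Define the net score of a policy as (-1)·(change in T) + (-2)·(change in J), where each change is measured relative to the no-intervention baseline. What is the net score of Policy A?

Baseline:
  Y = 29
  A = 121
  J = -24 − 4·29 + 121 = -19
  T = 241 + 3·29 + 3·121 + 2·(-19) = 653
Policy A (A + 54):
  Y = 29
  A = 121 + 54 = 175
  J = -24 − 4·29 + 175 = 35
  T = 241 + 3·29 + 3·175 + 2·35 = 923
ΔT = 923 − 653 = 270; ΔJ = 35 − (-19) = 54
Score = (-1)·270 + (-2)·54 = -378

-378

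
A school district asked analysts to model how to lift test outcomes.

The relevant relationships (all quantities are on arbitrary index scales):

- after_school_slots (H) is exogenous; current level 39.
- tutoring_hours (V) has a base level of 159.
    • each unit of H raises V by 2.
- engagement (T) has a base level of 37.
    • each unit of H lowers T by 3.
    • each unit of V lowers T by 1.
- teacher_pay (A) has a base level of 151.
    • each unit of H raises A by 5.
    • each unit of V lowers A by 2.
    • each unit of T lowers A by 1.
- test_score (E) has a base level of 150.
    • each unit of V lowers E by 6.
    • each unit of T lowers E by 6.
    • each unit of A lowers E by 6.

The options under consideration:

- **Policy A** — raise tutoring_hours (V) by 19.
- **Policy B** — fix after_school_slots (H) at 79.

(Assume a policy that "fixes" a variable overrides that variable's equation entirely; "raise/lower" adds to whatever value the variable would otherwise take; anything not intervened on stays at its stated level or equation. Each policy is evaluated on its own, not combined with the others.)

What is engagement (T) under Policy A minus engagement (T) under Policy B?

Policy A (V + 19):
  H = 39
  V = 159 + 2·39 (+19 from intervention) = 256
  T = 37 − 3·39 − 256 = -336
Policy B (H := 79):
  H = 79
  V = 159 + 2·79 = 317
  T = 37 − 3·79 − 317 = -517
T: -336 − (-517) = 181

181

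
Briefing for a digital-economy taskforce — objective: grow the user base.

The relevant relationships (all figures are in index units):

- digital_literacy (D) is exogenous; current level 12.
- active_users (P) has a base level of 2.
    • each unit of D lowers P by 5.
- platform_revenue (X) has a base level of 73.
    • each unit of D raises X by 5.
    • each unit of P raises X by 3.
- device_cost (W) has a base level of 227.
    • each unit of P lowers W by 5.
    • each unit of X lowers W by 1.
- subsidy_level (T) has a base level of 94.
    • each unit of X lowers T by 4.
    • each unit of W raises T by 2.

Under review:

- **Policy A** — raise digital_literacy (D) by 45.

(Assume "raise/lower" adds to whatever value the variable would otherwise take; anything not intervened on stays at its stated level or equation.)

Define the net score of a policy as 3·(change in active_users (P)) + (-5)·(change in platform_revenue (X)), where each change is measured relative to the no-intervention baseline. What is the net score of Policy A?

1575

Baseline:
  D = 12
  P = 2 − 5·12 = -58
  X = 73 + 5·12 + 3·(-58) = -41
Policy A (D + 45):
  D = 12 + 45 = 57
  P = 2 − 5·57 = -283
  X = 73 + 5·57 + 3·(-283) = -491
ΔP = -283 − (-58) = -225; ΔX = -491 − (-41) = -450
Score = 3·(-225) + (-5)·(-450) = 1575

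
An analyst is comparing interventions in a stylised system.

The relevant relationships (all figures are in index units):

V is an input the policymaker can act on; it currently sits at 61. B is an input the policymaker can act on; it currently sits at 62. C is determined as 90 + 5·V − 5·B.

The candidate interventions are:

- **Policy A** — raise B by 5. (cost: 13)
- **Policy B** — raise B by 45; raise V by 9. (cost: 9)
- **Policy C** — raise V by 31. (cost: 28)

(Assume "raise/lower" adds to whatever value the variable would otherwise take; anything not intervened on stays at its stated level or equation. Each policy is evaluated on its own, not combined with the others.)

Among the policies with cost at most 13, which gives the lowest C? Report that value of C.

Policy A (B + 5):
  V = 61
  B = 62 + 5 = 67
  C = 90 + 5·61 − 5·67 = 60
Policy B (B + 45, V + 9):
  V = 61 + 9 = 70
  B = 62 + 45 = 107
  C = 90 + 5·70 − 5·107 = -95
Comparing — Policy A: C=60, Policy B: C=-95. Lowest is -95 (Policy B).

-95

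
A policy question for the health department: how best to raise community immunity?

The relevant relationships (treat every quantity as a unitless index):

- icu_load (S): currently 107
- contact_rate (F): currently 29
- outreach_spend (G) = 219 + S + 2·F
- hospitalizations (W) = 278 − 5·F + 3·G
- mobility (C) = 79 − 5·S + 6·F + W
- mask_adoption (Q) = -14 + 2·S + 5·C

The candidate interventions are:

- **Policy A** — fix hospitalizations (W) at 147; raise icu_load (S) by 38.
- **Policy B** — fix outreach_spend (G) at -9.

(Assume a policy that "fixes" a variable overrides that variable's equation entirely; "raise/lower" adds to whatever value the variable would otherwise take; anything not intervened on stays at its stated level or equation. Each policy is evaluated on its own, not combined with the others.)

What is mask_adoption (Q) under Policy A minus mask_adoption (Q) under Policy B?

Policy A (W := 147, S + 38):
  S = 107 + 38 = 145
  F = 29
  G = 219 + 145 + 2·29 = 422
  W = 147
  C = 79 − 5·145 + 6·29 + 147 = -325
  Q = -14 + 2·145 + 5·(-325) = -1349
Policy B (G := -9):
  S = 107
  F = 29
  G = -9
  W = 278 − 5·29 + 3·(-9) = 106
  C = 79 − 5·107 + 6·29 + 106 = -176
  Q = -14 + 2·107 + 5·(-176) = -680
Q: -1349 − (-680) = -669

-669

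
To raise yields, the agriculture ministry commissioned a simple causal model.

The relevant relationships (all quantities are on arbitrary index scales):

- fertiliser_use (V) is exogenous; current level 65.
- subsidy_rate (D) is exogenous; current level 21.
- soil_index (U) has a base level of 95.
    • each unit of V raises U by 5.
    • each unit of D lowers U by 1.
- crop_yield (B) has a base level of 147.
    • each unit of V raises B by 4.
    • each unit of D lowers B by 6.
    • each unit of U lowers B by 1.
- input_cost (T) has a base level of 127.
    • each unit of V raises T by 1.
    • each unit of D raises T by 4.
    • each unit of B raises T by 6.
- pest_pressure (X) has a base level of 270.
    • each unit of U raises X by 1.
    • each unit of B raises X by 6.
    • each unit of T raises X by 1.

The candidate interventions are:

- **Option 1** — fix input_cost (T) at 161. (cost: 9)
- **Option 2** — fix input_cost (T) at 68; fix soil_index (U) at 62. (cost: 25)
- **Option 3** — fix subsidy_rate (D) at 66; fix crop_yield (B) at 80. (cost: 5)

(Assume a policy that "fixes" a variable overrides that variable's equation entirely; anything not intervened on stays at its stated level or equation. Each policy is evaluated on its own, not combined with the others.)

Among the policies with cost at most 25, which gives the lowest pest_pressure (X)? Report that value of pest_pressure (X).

122

Option 1 (T := 161):
  V = 65
  D = 21
  U = 95 + 5·65 − 21 = 399
  B = 147 + 4·65 − 6·21 − 399 = -118
  T = 161
  X = 270 + 399 + 6·(-118) + 161 = 122
Option 2 (T := 68, U := 62):
  V = 65
  D = 21
  U = 62
  B = 147 + 4·65 − 6·21 − 62 = 219
  T = 68
  X = 270 + 62 + 6·219 + 68 = 1714
Option 3 (D := 66, B := 80):
  V = 65
  D = 66
  U = 95 + 5·65 − 66 = 354
  B = 80
  T = 127 + 65 + 4·66 + 6·80 = 936
  X = 270 + 354 + 6·80 + 936 = 2040
Comparing — Option 1: X=122, Option 2: X=1714, Option 3: X=2040. Lowest is 122 (Option 1).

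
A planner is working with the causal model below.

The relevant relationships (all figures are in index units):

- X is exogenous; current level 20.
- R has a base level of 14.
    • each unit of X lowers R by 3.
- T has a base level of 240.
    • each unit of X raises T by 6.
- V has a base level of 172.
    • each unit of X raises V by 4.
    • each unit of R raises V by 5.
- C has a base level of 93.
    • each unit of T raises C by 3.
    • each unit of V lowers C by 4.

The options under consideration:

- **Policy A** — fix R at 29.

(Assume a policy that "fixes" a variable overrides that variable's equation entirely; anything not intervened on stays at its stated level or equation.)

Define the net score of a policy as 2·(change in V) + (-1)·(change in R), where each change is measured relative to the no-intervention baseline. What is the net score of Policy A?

Baseline:
  X = 20
  R = 14 − 3·20 = -46
  V = 172 + 4·20 + 5·(-46) = 22
Policy A (R := 29):
  X = 20
  R = 29
  V = 172 + 4·20 + 5·29 = 397
ΔV = 397 − 22 = 375; ΔR = 29 − (-46) = 75
Score = 2·375 + (-1)·75 = 675

675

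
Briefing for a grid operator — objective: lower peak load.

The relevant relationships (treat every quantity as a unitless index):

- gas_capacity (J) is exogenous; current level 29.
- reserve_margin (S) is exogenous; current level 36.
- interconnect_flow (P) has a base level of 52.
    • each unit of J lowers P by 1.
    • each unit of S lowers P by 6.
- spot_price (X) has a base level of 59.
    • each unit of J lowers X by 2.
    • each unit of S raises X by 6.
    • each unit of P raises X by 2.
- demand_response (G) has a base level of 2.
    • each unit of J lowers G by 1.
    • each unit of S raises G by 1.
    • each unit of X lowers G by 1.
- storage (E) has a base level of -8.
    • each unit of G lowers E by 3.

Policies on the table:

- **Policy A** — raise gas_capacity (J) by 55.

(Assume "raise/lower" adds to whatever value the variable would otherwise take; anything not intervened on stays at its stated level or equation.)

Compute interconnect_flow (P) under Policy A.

Policy A (J + 55):
  J = 29 + 55 = 84
  S = 36
  P = 52 − 84 − 6·36 = -248

-248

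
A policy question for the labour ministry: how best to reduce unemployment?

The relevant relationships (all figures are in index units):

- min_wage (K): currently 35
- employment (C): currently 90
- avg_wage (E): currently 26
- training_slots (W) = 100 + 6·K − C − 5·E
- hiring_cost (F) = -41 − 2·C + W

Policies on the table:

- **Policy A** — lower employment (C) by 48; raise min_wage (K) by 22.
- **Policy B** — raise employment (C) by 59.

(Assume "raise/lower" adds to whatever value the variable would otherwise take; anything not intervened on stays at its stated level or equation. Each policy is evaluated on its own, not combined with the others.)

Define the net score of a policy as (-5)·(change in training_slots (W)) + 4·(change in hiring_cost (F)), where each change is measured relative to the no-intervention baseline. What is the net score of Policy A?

Baseline:
  K = 35
  C = 90
  E = 26
  W = 100 + 6·35 − 90 − 5·26 = 90
  F = -41 − 2·90 + 90 = -131
Policy A (C − 48, K + 22):
  K = 35 + 22 = 57
  C = 90 − 48 = 42
  E = 26
  W = 100 + 6·57 − 42 − 5·26 = 270
  F = -41 − 2·42 + 270 = 145
ΔW = 270 − 90 = 180; ΔF = 145 − (-131) = 276
Score = (-5)·180 + 4·276 = 204

204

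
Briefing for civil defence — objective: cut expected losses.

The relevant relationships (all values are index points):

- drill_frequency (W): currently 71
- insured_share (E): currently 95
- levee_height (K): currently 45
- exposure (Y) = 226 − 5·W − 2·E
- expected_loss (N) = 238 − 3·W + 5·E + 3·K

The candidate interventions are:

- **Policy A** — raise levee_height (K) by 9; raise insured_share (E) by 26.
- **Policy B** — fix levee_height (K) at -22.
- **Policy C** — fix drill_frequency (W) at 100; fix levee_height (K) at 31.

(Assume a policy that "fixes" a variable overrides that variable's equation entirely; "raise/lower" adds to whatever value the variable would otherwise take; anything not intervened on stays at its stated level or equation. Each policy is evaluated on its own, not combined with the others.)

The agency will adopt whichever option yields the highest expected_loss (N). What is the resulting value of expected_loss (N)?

792

Policy A (K + 9, E + 26):
  W = 71
  E = 95 + 26 = 121
  K = 45 + 9 = 54
  N = 238 − 3·71 + 5·121 + 3·54 = 792
Policy B (K := -22):
  W = 71
  E = 95
  K = -22
  N = 238 − 3·71 + 5·95 + 3·(-22) = 434
Policy C (W := 100, K := 31):
  W = 100
  E = 95
  K = 31
  N = 238 − 3·100 + 5·95 + 3·31 = 506
Comparing — Policy A: N=792, Policy B: N=434, Policy C: N=506. Highest is 792 (Policy A).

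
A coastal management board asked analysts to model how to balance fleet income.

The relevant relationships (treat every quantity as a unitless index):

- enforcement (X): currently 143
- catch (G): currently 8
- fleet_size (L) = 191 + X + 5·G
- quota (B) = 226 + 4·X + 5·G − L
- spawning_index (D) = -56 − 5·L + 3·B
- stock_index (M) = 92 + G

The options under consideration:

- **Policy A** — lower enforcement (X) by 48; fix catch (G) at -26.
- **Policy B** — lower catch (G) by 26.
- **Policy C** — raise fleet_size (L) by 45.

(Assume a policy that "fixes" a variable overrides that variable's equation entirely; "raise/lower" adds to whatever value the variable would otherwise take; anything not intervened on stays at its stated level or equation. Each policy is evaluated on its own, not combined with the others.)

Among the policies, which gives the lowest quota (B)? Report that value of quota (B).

320

Policy A (X − 48, G := -26):
  X = 143 − 48 = 95
  G = -26
  L = 191 + 95 + 5·(-26) = 156
  B = 226 + 4·95 + 5·(-26) − 156 = 320
Policy B (G − 26):
  X = 143
  G = 8 − 26 = -18
  L = 191 + 143 + 5·(-18) = 244
  B = 226 + 4·143 + 5·(-18) − 244 = 464
Policy C (L + 45):
  X = 143
  G = 8
  L = 191 + 143 + 5·8 (+45 from intervention) = 419
  B = 226 + 4·143 + 5·8 − 419 = 419
Comparing — Policy A: B=320, Policy B: B=464, Policy C: B=419. Lowest is 320 (Policy A).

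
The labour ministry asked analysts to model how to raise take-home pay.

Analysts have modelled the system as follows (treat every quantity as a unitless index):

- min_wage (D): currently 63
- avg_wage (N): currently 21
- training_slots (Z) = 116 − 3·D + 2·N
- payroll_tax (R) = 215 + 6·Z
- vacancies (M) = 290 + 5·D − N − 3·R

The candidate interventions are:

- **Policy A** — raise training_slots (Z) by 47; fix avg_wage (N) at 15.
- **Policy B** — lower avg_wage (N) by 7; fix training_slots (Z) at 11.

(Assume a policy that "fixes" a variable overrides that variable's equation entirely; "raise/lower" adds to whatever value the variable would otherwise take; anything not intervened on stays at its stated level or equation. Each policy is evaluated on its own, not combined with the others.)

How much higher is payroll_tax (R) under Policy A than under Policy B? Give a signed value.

Policy A (Z + 47, N := 15):
  D = 63
  N = 15
  Z = 116 − 3·63 + 2·15 (+47 from intervention) = 4
  R = 215 + 6·4 = 239
Policy B (N − 7, Z := 11):
  D = 63
  N = 21 − 7 = 14
  Z = 11
  R = 215 + 6·11 = 281
R: 239 − 281 = -42

-42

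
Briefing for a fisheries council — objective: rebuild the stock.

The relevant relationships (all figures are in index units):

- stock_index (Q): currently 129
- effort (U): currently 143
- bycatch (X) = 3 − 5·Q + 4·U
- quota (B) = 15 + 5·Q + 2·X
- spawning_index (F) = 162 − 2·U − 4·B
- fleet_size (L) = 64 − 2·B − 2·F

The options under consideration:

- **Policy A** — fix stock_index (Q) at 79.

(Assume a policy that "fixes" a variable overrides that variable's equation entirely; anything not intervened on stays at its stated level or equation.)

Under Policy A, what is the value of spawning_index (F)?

Policy A (Q := 79):
  Q = 79
  U = 143
  X = 3 − 5·79 + 4·143 = 180
  B = 15 + 5·79 + 2·180 = 770
  F = 162 − 2·143 − 4·770 = -3204

-3204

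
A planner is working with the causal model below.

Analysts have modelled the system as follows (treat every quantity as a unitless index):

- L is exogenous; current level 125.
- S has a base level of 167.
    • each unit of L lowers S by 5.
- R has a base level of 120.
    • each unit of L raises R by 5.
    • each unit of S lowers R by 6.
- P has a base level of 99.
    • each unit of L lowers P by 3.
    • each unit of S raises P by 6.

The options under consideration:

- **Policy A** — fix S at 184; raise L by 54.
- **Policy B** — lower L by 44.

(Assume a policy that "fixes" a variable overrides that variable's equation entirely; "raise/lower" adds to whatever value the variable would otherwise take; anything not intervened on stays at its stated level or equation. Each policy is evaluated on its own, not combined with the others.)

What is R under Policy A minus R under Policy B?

-2042

Policy A (S := 184, L + 54):
  L = 125 + 54 = 179
  S = 184
  R = 120 + 5·179 − 6·184 = -89
Policy B (L − 44):
  L = 125 − 44 = 81
  S = 167 − 5·81 = -238
  R = 120 + 5·81 − 6·(-238) = 1953
R: -89 − 1953 = -2042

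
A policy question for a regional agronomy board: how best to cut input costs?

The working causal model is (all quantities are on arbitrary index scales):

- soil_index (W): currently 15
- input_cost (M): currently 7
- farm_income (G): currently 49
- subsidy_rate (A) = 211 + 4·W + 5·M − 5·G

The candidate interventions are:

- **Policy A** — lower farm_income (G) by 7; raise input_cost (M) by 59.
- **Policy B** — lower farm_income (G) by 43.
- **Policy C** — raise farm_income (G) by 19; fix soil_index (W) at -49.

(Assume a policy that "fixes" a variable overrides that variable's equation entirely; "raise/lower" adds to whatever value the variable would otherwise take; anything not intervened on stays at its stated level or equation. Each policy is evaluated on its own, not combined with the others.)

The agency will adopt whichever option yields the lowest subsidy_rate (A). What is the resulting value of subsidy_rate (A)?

Policy A (G − 7, M + 59):
  W = 15
  M = 7 + 59 = 66
  G = 49 − 7 = 42
  A = 211 + 4·15 + 5·66 − 5·42 = 391
Policy B (G − 43):
  W = 15
  M = 7
  G = 49 − 43 = 6
  A = 211 + 4·15 + 5·7 − 5·6 = 276
Policy C (G + 19, W := -49):
  W = -49
  M = 7
  G = 49 + 19 = 68
  A = 211 + 4·(-49) + 5·7 − 5·68 = -290
Comparing — Policy A: A=391, Policy B: A=276, Policy C: A=-290. Lowest is -290 (Policy C).

-290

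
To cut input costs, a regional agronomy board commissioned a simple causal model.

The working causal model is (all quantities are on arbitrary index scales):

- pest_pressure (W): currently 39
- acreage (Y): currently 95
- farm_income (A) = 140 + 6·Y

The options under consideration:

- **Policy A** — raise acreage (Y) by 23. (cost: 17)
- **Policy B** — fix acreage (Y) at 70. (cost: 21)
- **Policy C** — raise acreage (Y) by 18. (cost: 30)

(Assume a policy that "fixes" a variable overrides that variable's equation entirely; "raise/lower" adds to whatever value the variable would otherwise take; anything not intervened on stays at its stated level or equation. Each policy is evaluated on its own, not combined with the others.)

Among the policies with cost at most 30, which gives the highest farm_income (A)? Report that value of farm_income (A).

Policy A (Y + 23):
  Y = 95 + 23 = 118
  A = 140 + 6·118 = 848
Policy B (Y := 70):
  Y = 70
  A = 140 + 6·70 = 560
Policy C (Y + 18):
  Y = 95 + 18 = 113
  A = 140 + 6·113 = 818
Comparing — Policy A: A=848, Policy B: A=560, Policy C: A=818. Highest is 848 (Policy A).

848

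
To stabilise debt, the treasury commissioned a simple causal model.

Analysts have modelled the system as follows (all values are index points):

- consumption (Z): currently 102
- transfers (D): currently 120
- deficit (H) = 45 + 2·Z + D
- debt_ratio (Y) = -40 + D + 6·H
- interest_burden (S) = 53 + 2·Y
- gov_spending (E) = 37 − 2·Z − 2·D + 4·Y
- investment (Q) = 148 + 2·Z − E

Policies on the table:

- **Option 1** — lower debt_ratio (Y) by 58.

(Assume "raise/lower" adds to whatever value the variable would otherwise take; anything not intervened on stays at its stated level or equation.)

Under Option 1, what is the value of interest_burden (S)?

Option 1 (Y − 58):
  Z = 102
  D = 120
  H = 45 + 2·102 + 120 = 369
  Y = -40 + 120 + 6·369 (−58 from intervention) = 2236
  S = 53 + 2·2236 = 4525

4525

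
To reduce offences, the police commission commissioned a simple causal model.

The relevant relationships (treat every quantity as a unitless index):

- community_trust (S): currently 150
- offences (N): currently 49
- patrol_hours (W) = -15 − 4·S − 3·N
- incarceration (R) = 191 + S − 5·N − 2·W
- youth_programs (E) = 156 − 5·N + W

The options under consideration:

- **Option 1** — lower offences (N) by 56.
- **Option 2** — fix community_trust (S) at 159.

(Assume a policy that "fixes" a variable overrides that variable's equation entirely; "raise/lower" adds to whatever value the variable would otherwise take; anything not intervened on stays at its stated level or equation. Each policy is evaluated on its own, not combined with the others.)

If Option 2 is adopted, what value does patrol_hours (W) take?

Option 2 (S := 159):
  S = 159
  N = 49
  W = -15 − 4·159 − 3·49 = -798

-798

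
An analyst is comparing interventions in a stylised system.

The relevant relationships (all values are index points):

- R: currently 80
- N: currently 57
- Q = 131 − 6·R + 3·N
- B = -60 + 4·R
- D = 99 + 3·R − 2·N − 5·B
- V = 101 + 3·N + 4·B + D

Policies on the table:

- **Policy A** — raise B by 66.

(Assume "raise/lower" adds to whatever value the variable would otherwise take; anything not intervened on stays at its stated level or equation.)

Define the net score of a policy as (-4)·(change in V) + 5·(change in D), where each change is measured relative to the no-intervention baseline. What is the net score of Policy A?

Baseline:
  R = 80
  N = 57
  B = -60 + 4·80 = 260
  D = 99 + 3·80 − 2·57 − 5·260 = -1075
  V = 101 + 3·57 + 4·260 + (-1075) = 237
Policy A (B + 66):
  R = 80
  N = 57
  B = -60 + 4·80 (+66 from intervention) = 326
  D = 99 + 3·80 − 2·57 − 5·326 = -1405
  V = 101 + 3·57 + 4·326 + (-1405) = 171
ΔV = 171 − 237 = -66; ΔD = -1405 − (-1075) = -330
Score = (-4)·(-66) + 5·(-330) = -1386

-1386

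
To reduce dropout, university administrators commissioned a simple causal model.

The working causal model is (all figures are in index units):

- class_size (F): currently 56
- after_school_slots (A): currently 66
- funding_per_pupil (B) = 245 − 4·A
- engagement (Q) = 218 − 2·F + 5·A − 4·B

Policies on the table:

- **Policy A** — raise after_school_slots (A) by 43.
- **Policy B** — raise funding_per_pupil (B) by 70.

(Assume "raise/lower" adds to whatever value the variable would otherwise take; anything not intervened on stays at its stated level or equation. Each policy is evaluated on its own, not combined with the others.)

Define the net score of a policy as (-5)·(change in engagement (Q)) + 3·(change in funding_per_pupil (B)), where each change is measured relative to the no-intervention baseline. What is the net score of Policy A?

-5031

Baseline:
  F = 56
  A = 66
  B = 245 − 4·66 = -19
  Q = 218 − 2·56 + 5·66 − 4·(-19) = 512
Policy A (A + 43):
  F = 56
  A = 66 + 43 = 109
  B = 245 − 4·109 = -191
  Q = 218 − 2·56 + 5·109 − 4·(-191) = 1415
ΔQ = 1415 − 512 = 903; ΔB = -191 − (-19) = -172
Score = (-5)·903 + 3·(-172) = -5031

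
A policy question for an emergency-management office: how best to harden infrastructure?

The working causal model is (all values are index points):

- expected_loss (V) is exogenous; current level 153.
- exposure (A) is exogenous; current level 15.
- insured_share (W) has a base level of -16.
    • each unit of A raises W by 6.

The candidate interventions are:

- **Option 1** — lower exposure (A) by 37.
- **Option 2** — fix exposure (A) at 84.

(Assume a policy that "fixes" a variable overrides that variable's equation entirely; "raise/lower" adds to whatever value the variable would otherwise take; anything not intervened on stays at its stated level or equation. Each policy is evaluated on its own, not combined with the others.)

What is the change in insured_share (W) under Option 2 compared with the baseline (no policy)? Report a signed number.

Baseline:
  A = 15
  W = -16 + 6·15 = 74
Option 2 (A := 84):
  A = 84
  W = -16 + 6·84 = 488
Change in W: 488 − 74 = 414

414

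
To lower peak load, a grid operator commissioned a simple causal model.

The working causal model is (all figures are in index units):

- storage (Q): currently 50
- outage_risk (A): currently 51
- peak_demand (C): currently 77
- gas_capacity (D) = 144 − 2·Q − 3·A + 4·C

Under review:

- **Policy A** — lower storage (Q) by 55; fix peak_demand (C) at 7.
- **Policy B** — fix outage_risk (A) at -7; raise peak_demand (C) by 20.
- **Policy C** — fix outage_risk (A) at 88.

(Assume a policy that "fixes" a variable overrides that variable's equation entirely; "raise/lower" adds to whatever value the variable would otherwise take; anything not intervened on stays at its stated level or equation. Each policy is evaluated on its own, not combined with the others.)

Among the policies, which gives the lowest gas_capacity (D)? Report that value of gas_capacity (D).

29

Policy A (Q − 55, C := 7):
  Q = 50 − 55 = -5
  A = 51
  C = 7
  D = 144 − 2·(-5) − 3·51 + 4·7 = 29
Policy B (A := -7, C + 20):
  Q = 50
  A = -7
  C = 77 + 20 = 97
  D = 144 − 2·50 − 3·(-7) + 4·97 = 453
Policy C (A := 88):
  Q = 50
  A = 88
  C = 77
  D = 144 − 2·50 − 3·88 + 4·77 = 88
Comparing — Policy A: D=29, Policy B: D=453, Policy C: D=88. Lowest is 29 (Policy A).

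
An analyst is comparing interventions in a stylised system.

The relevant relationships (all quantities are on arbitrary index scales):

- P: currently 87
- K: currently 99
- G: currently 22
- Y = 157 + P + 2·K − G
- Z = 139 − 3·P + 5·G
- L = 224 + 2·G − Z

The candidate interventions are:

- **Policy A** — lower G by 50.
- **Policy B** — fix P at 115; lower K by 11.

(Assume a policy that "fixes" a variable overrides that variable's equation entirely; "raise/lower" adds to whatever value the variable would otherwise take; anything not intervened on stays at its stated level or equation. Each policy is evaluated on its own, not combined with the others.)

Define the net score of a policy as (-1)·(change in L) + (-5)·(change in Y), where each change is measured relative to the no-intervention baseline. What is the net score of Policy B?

Baseline:
  P = 87
  K = 99
  G = 22
  Y = 157 + 87 + 2·99 − 22 = 420
  Z = 139 − 3·87 + 5·22 = -12
  L = 224 + 2·22 − (-12) = 280
Policy B (P := 115, K − 11):
  P = 115
  K = 99 − 11 = 88
  G = 22
  Y = 157 + 115 + 2·88 − 22 = 426
  Z = 139 − 3·115 + 5·22 = -96
  L = 224 + 2·22 − (-96) = 364
ΔL = 364 − 280 = 84; ΔY = 426 − 420 = 6
Score = (-1)·84 + (-5)·6 = -114

-114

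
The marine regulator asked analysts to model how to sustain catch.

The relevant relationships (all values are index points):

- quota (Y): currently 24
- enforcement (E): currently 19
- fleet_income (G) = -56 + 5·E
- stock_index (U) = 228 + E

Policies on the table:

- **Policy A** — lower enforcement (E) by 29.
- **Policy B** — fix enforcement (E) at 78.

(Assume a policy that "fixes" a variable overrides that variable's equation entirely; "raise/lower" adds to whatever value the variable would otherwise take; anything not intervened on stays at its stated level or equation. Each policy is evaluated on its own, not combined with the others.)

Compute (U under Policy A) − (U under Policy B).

-88

Policy A (E − 29):
  E = 19 − 29 = -10
  U = 228 + (-10) = 218
Policy B (E := 78):
  E = 78
  U = 228 + 78 = 306
U: 218 − 306 = -88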